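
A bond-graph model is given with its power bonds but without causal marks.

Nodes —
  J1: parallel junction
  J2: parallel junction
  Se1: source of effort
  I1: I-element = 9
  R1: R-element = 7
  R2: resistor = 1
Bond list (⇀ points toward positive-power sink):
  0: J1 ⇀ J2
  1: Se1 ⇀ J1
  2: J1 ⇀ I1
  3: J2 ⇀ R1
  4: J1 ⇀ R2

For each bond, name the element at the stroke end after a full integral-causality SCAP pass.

#1 |J1  (source Se1 imposes e)
#0 |J2  (J1 effort already set via bond 1)
#2 |I1  (0-jn J1 has e-setter on 1)
#4 |R2  (J1 effort already set via bond 1)
#3 |R1  (J2: bond 0 brought effort, rest push out)

bond 0 stroke→J2
bond 1 stroke→J1
bond 2 stroke→I1
bond 3 stroke→R1
bond 4 stroke→R2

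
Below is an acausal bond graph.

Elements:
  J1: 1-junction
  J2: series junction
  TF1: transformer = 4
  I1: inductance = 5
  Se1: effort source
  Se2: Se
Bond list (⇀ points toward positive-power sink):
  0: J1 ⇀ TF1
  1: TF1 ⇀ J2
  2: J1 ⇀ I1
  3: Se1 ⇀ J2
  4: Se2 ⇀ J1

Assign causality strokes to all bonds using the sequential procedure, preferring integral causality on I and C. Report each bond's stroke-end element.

b3 |J2  (Se1: effort source, stroke at far end)
b4 |J1  (Se2: effort source, stroke at far end)
b1 |TF1  (closing 1-jn rule on J2)
b0 |J1  (through TF1, causality passes straight; one stroke at TF1)
b2 |I1  (only one flow-in slot at J1)

b0 stroke→J1
b1 stroke→TF1
b2 stroke→I1
b3 stroke→J2
b4 stroke→J1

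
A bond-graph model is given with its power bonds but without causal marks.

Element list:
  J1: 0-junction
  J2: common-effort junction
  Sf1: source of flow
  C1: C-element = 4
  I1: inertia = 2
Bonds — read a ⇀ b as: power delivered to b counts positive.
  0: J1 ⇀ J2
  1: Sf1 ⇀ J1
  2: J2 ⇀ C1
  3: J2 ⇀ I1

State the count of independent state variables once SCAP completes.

2  (C1, I1 all integral)

b1 stroke→Sf1  (Sf1 fixes flow; stroke at Sf1)
b0 stroke→J1  (closing 0-jn rule on J1)
b2 stroke→J2  (C1 integral (e out))
b3 stroke→I1  (0-jn J2 has e-setter on 2)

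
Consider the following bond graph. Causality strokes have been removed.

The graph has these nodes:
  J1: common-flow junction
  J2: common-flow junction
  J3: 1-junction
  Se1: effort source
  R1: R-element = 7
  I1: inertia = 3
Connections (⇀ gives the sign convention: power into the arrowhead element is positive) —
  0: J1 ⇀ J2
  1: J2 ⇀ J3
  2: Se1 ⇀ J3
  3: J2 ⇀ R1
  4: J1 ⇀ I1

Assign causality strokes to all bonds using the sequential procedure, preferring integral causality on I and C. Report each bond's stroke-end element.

b2 stroke at J3  (Se1 fixes effort; stroke away)
b1 stroke at J2  (J3: last free bond brings flow in)
b4 stroke at I1  (I1: I, integral causality)
b0 stroke at J1  (J1: bond 4 brought flow, rest push out)
b3 stroke at J2  (common-f at J2 fixed by 0)

b0 |J1
b1 |J2
b2 |J3
b3 |J2
b4 |I1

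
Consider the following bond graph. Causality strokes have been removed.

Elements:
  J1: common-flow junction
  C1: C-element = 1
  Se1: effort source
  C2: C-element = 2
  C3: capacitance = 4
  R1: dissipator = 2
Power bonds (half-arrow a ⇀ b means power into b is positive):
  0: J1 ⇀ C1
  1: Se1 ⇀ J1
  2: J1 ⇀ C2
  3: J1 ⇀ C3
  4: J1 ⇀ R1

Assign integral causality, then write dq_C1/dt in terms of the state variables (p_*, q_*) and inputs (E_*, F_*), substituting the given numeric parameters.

β1 stroke→J1  (Se1: effort source, stroke at far end)
β0 stroke→J1  (prefer integral on C1)
β2 stroke→J1  (C2 integral (e out))
β3 stroke→J1  (C3 integral (e out))
β4 stroke→R1  (J1 needs exactly one f-in)

dq_C1/dt = E_Se1/2 - q_C1/2 - q_C2/4 - q_C3/8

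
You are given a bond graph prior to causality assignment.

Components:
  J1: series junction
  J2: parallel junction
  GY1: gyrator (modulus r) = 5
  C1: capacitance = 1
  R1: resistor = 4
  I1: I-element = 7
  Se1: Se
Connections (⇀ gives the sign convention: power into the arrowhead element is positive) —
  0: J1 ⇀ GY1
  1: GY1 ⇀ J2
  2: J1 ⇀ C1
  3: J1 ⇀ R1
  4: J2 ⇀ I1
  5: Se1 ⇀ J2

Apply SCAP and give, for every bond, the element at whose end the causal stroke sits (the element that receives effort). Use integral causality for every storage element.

β0 →GY1
β1 →GY1
β2 →J1
β3 →J1
β4 →I1
β5 →J2

bond 5 stroke at J2  (source Se1 imposes e)
bond 1 stroke at GY1  (J2: bond 5 brought effort, rest push out)
bond 4 stroke at I1  (0-jn J2 has e-setter on 5)
bond 0 stroke at GY1  (GY1 both-in/both-out from 1)
bond 2 stroke at J1  (J1: bond 0 brought flow, rest push out)
bond 3 stroke at J1  (J1: bond 0 brought flow, rest push out)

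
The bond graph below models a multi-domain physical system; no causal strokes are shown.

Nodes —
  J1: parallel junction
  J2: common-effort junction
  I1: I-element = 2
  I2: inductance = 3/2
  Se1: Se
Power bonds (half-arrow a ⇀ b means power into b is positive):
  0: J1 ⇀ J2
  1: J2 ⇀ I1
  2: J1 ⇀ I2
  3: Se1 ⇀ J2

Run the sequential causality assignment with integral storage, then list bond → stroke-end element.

β0 stroke→J1
β1 stroke→I1
β2 stroke→I2
β3 stroke→J2

β3 |J2  (Se1 (Se) sets effort on bond)
β0 |J1  (common-e at J2 fixed by 3)
β1 |I1  (J2: bond 3 brought effort, rest push out)
β2 |I2  (J1 effort already set via bond 0)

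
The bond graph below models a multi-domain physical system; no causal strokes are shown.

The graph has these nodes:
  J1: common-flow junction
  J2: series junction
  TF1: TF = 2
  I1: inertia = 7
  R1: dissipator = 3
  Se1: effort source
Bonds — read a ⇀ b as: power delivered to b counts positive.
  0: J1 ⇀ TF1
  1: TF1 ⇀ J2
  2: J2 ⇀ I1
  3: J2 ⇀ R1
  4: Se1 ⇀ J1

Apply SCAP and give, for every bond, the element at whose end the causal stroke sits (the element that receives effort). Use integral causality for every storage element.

β0 |TF1
β1 |J2
β2 |I1
β3 |J2
β4 |J1

#4 stroke→J1  (source Se1 imposes e)
#0 stroke→TF1  (only one flow-in slot at J1)
#1 stroke→J2  (TF1: transformer flips bond 0)
#2 stroke→I1  (I1 outputs flow p/I1)
#3 stroke→J2  (common-f at J2 fixed by 2)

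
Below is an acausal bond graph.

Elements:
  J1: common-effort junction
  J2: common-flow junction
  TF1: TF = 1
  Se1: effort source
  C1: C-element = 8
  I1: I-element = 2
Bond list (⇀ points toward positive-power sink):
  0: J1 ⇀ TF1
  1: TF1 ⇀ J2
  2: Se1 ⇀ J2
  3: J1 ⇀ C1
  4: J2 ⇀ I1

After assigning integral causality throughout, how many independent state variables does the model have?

bond 2 stroke at J2  (Se1 fixes effort; stroke away)
bond 3 stroke at J1  (C1: C, integral causality)
bond 0 stroke at TF1  (0-jn J1 has e-setter on 3)
bond 1 stroke at J2  (through TF1, causality passes straight; one stroke at TF1)
bond 4 stroke at I1  (closing 1-jn rule on J2)

2  (C1, I1 all integral)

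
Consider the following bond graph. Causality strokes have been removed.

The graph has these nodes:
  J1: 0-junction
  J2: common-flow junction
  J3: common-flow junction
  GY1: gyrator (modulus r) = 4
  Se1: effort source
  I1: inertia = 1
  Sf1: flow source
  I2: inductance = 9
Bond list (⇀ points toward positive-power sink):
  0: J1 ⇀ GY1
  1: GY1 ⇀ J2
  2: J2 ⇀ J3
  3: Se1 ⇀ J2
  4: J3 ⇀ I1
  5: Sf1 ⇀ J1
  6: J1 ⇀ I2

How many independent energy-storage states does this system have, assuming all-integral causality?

2  (I1, I2 all integral)

β3 →J2  (Se1 (Se) sets effort on bond)
β5 →Sf1  (Sf1 (Sf) sets flow on bond)
β4 →I1  (prefer integral on I1)
β2 →J3  (J3: bond 4 brought flow, rest push out)
β1 →J2  (1-jn J2 has f-setter on 2)
β0 →J1  (GY1: gyrator matches bond 1)
β6 →I2  (J1: bond 0 brought effort, rest push out)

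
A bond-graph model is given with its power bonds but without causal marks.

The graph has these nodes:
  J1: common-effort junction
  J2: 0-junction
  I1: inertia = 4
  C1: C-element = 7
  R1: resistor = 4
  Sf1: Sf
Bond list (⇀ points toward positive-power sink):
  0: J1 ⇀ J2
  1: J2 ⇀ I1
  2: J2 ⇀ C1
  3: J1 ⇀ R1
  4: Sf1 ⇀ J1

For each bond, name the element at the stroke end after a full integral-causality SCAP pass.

β0 |J1
β1 |I1
β2 |J2
β3 |R1
β4 |Sf1

#4 |Sf1  (Sf1: flow source, stroke at near end)
#1 |I1  (I1 outputs flow p/I1)
#2 |J2  (C1 integral (e out))
#0 |J1  (common-e at J2 fixed by 2)
#3 |R1  (J1: bond 0 brought effort, rest push out)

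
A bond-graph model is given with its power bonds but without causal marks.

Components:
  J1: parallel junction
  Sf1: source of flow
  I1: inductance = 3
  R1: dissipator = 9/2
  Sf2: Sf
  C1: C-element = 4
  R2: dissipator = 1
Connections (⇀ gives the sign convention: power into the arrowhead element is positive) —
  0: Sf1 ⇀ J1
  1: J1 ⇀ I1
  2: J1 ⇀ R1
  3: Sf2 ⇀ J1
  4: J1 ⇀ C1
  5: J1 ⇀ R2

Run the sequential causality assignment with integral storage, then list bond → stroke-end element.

#0 |Sf1
#1 |I1
#2 |R1
#3 |Sf2
#4 |J1
#5 |R2

bond 0 |Sf1  (Sf1 fixes flow; stroke at Sf1)
bond 3 |Sf2  (source Sf2 imposes f)
bond 1 |I1  (I1: I, integral causality)
bond 4 |J1  (prefer integral on C1)
bond 2 |R1  (J1 effort already set via bond 4)
bond 5 |R2  (0-jn J1 has e-setter on 4)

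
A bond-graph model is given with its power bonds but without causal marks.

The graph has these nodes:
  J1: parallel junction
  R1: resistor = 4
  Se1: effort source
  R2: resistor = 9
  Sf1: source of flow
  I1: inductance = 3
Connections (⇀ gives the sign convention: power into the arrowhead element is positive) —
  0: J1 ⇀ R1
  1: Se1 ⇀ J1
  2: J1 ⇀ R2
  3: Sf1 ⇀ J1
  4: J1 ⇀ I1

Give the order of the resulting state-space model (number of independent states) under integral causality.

b1 stroke→J1  (Se1 (Se) sets effort on bond)
b3 stroke→Sf1  (Sf1: flow source, stroke at near end)
b0 stroke→R1  (common-e at J1 fixed by 1)
b2 stroke→R2  (J1 effort already set via bond 1)
b4 stroke→I1  (J1 effort already set via bond 1)

1  (I1 all integral)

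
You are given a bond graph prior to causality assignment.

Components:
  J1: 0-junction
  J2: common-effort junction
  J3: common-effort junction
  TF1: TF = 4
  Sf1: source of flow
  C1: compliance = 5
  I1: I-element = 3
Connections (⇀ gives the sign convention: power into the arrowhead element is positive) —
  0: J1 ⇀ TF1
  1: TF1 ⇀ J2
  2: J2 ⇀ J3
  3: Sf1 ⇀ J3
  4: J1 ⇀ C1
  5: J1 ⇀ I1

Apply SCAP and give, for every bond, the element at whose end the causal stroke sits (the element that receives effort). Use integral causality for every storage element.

β3 |Sf1  (Sf1 (Sf) sets flow on bond)
β2 |J3  (only one effort-in slot at J3)
β1 |J2  (only one effort-in slot at J2)
β0 |TF1  (TF1 one-in-one-out from 1)
β4 |J1  (C1 outputs effort q/C1)
β5 |I1  (J1 effort already set via bond 4)

b0 →TF1
b1 →J2
b2 →J3
b3 →Sf1
b4 →J1
b5 →I1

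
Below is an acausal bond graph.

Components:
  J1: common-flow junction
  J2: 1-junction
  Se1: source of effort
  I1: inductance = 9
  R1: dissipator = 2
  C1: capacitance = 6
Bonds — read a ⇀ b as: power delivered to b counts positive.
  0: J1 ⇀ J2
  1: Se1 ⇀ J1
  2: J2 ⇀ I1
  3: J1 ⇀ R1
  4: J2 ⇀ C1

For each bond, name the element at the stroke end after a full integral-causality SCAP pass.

#0 |J2
#1 |J1
#2 |I1
#3 |J1
#4 |J2

b1 →J1  (Se1 (Se) sets effort on bond)
b2 →I1  (I1: I, integral causality)
b0 →J2  (J2: bond 2 brought flow, rest push out)
b4 →J2  (J2 flow already set via bond 2)
b3 →J1  (common-f at J1 fixed by 0)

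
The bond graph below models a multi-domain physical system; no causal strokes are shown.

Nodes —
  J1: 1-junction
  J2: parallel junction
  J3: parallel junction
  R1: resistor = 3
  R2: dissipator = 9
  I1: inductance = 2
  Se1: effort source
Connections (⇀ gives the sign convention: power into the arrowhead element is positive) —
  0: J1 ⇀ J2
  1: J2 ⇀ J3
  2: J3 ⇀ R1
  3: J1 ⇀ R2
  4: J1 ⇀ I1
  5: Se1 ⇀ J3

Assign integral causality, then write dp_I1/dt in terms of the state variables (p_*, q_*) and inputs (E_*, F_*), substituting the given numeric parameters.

dp_I1/dt = -E_Se1 - 9*p_I1/2

β5 →J3  (Se1 fixes effort; stroke away)
β1 →J2  (common-e at J3 fixed by 5)
β2 →R1  (J3: bond 5 brought effort, rest push out)
β0 →J1  (common-e at J2 fixed by 1)
β4 →I1  (I1 integral (f out))
β3 →J1  (1-jn J1 has f-setter on 4)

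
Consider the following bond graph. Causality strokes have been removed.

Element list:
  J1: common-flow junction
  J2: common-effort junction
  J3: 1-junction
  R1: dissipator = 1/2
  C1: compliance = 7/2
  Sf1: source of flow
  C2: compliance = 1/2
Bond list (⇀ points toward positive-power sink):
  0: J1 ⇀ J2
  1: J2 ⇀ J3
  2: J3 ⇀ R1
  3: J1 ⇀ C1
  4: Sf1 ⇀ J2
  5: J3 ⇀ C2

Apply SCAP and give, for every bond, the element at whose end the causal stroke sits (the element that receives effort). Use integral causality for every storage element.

#0 |J2
#1 |J3
#2 |R1
#3 |J1
#4 |Sf1
#5 |J3

b4 stroke→Sf1  (Sf1: flow source, stroke at near end)
b3 stroke→J1  (C1 integral (e out))
b0 stroke→J2  (J1 needs exactly one f-in)
b1 stroke→J3  (common-e at J2 fixed by 0)
b5 stroke→J3  (C2 integral (e out))
b2 stroke→R1  (J3 needs exactly one f-in)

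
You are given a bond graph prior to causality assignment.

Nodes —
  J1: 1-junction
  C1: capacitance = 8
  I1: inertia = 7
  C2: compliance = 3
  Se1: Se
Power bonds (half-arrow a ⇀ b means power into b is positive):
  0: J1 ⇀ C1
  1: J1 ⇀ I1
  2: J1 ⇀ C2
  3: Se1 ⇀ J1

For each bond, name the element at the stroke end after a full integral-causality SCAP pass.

#3 stroke at J1  (Se1 (Se) sets effort on bond)
#0 stroke at J1  (prefer integral on C1)
#1 stroke at I1  (I1 outputs flow p/I1)
#2 stroke at J1  (J1 flow already set via bond 1)

bond 0 |J1
bond 1 |I1
bond 2 |J1
bond 3 |J1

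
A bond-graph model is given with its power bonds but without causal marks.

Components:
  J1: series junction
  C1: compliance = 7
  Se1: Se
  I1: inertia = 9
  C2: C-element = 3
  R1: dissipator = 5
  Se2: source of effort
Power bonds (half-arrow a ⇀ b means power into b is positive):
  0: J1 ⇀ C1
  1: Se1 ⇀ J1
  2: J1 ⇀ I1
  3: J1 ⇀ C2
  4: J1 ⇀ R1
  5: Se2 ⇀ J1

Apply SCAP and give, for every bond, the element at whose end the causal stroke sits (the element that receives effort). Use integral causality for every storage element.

bond 1 |J1  (Se1 (Se) sets effort on bond)
bond 5 |J1  (Se2 fixes effort; stroke away)
bond 0 |J1  (prefer integral on C1)
bond 2 |I1  (prefer integral on I1)
bond 3 |J1  (J1: bond 2 brought flow, rest push out)
bond 4 |J1  (1-jn J1 has f-setter on 2)

#0 |J1
#1 |J1
#2 |I1
#3 |J1
#4 |J1
#5 |J1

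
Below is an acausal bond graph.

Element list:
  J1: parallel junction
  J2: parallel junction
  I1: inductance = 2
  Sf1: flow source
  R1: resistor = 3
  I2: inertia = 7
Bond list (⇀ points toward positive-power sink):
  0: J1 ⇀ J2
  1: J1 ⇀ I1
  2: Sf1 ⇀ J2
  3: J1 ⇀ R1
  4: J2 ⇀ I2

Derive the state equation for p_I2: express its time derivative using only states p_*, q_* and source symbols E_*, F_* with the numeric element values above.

bond 2 →Sf1  (Sf1: flow source, stroke at near end)
bond 1 →I1  (I1: I, integral causality)
bond 4 →I2  (I2 integral (f out))
bond 0 →J2  (J2 needs exactly one e-in)
bond 3 →J1  (closing 0-jn rule on J1)

dp_I2/dt = 3*F_Sf1 - 3*p_I1/2 - 3*p_I2/7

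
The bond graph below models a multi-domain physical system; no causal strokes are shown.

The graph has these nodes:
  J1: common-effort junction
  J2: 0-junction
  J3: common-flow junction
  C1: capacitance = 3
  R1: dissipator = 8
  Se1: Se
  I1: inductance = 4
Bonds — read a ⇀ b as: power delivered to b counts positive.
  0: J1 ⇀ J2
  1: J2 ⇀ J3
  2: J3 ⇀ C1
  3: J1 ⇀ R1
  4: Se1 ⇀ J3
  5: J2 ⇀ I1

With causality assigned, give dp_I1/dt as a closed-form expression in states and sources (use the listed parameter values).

bond 4 stroke→J3  (Se1 fixes effort; stroke away)
bond 2 stroke→J3  (C1 integral (e out))
bond 1 stroke→J2  (closing 1-jn rule on J3)
bond 0 stroke→J1  (J2 effort already set via bond 1)
bond 5 stroke→I1  (0-jn J2 has e-setter on 1)
bond 3 stroke→R1  (J1: bond 0 brought effort, rest push out)

dp_I1/dt = -E_Se1 + q_C1/3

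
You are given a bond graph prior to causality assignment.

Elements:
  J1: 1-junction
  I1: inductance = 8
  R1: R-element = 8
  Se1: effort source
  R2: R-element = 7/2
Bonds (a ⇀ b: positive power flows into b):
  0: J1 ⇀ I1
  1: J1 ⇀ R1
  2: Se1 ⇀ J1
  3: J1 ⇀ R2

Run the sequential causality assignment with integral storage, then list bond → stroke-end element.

bond 0 stroke at I1
bond 1 stroke at J1
bond 2 stroke at J1
bond 3 stroke at J1

#2 →J1  (Se1 fixes effort; stroke away)
#0 →I1  (prefer integral on I1)
#1 →J1  (1-jn J1 has f-setter on 0)
#3 →J1  (J1: bond 0 brought flow, rest push out)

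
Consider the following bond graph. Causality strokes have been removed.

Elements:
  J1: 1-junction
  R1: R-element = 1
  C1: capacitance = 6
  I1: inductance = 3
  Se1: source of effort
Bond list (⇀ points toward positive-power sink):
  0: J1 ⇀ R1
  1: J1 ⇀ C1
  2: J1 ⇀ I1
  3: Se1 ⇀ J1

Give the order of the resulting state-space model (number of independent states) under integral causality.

bond 3 stroke→J1  (source Se1 imposes e)
bond 1 stroke→J1  (prefer integral on C1)
bond 2 stroke→I1  (prefer integral on I1)
bond 0 stroke→J1  (common-f at J1 fixed by 2)

2  (C1, I1 all integral)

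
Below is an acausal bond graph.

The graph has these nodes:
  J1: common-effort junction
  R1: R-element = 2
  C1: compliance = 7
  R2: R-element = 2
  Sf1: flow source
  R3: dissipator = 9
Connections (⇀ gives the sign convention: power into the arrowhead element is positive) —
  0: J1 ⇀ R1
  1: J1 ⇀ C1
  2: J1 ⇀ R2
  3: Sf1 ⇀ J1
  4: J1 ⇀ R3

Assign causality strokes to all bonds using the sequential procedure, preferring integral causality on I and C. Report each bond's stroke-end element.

β0 →R1
β1 →J1
β2 →R2
β3 →Sf1
β4 →R3

#3 stroke→Sf1  (Sf1 (Sf) sets flow on bond)
#1 stroke→J1  (prefer integral on C1)
#0 stroke→R1  (common-e at J1 fixed by 1)
#2 stroke→R2  (common-e at J1 fixed by 1)
#4 stroke→R3  (J1 effort already set via bond 1)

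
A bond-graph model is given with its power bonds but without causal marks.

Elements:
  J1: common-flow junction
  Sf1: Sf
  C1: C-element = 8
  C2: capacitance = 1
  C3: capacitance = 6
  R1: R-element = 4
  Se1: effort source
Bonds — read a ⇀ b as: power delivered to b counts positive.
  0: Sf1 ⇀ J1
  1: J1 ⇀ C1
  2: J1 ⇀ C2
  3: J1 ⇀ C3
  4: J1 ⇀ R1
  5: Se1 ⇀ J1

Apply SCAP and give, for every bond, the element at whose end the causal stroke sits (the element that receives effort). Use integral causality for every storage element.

β0 stroke at Sf1
β1 stroke at J1
β2 stroke at J1
β3 stroke at J1
β4 stroke at J1
β5 stroke at J1

bond 0 →Sf1  (Sf1 (Sf) sets flow on bond)
bond 5 →J1  (Se1 fixes effort; stroke away)
bond 1 →J1  (J1: bond 0 brought flow, rest push out)
bond 2 →J1  (J1 flow already set via bond 0)
bond 3 →J1  (common-f at J1 fixed by 0)
bond 4 →J1  (J1 flow already set via bond 0)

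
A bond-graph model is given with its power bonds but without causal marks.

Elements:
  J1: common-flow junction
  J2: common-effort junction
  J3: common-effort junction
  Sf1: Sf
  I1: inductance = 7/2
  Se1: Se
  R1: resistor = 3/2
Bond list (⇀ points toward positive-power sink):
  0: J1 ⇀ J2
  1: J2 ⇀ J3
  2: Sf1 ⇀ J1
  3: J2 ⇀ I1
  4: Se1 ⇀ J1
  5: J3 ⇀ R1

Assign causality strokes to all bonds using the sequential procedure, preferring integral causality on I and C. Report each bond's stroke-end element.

b0 stroke at J1
b1 stroke at J2
b2 stroke at Sf1
b3 stroke at I1
b4 stroke at J1
b5 stroke at J3

b2 stroke→Sf1  (Sf1 (Sf) sets flow on bond)
b4 stroke→J1  (source Se1 imposes e)
b0 stroke→J1  (1-jn J1 has f-setter on 2)
b3 stroke→I1  (I1 outputs flow p/I1)
b1 stroke→J2  (J2 needs exactly one e-in)
b5 stroke→J3  (J3 needs exactly one e-in)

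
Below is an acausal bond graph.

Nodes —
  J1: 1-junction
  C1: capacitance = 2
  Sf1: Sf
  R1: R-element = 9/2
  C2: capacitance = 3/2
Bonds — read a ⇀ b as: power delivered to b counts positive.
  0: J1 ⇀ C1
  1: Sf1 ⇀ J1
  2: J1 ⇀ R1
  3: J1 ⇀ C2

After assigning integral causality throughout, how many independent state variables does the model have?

b1 |Sf1  (Sf1: flow source, stroke at near end)
b0 |J1  (1-jn J1 has f-setter on 1)
b2 |J1  (common-f at J1 fixed by 1)
b3 |J1  (J1: bond 1 brought flow, rest push out)

2  (C1, C2 all integral)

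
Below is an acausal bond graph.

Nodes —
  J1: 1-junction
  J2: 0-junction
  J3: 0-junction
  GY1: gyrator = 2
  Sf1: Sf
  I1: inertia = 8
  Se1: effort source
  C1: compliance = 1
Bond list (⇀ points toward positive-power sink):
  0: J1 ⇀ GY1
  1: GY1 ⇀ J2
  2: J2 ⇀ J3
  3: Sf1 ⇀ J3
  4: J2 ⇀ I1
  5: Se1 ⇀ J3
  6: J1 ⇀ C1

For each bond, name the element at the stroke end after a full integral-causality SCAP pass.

bond 3 stroke at Sf1  (Sf1: flow source, stroke at near end)
bond 5 stroke at J3  (Se1: effort source, stroke at far end)
bond 2 stroke at J2  (J3: bond 5 brought effort, rest push out)
bond 1 stroke at GY1  (J2 effort already set via bond 2)
bond 4 stroke at I1  (J2 effort already set via bond 2)
bond 0 stroke at GY1  (GY GY1: same side as bond 1)
bond 6 stroke at J1  (J1 flow already set via bond 0)

β0 |GY1
β1 |GY1
β2 |J2
β3 |Sf1
β4 |I1
β5 |J3
β6 |J1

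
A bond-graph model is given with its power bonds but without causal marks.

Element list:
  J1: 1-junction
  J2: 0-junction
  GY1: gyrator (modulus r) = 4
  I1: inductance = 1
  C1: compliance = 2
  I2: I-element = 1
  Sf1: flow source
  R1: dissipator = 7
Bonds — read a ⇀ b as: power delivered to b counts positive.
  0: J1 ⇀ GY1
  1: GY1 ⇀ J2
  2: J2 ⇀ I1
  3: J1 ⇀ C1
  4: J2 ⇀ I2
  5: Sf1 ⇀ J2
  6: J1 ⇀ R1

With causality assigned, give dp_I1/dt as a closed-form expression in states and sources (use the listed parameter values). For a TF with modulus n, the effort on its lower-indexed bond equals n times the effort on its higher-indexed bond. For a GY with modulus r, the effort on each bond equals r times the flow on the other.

bond 5 stroke at Sf1  (source Sf1 imposes f)
bond 2 stroke at I1  (I1 integral (f out))
bond 3 stroke at J1  (C1 integral (e out))
bond 4 stroke at I2  (prefer integral on I2)
bond 1 stroke at J2  (only one effort-in slot at J2)
bond 0 stroke at J1  (GY GY1: same side as bond 1)
bond 6 stroke at R1  (only one flow-in slot at J1)

dp_I1/dt = 16*F_Sf1/7 - 16*p_I1/7 - 16*p_I2/7 - 2*q_C1/7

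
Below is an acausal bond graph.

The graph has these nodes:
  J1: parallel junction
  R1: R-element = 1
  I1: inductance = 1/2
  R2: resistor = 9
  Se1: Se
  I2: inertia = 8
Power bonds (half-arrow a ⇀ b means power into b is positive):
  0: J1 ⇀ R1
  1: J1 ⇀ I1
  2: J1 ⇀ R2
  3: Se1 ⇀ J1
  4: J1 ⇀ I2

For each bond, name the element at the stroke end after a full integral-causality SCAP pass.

β0 |R1
β1 |I1
β2 |R2
β3 |J1
β4 |I2

β3 |J1  (Se1 fixes effort; stroke away)
β0 |R1  (J1 effort already set via bond 3)
β1 |I1  (0-jn J1 has e-setter on 3)
β2 |R2  (J1: bond 3 brought effort, rest push out)
β4 |I2  (common-e at J1 fixed by 3)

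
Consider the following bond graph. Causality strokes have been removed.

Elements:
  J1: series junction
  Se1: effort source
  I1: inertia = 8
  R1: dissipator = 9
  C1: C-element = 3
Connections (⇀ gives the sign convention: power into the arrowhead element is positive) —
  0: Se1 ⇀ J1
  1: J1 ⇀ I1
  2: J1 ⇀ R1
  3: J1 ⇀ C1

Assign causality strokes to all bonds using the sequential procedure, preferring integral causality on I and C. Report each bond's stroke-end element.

bond 0 stroke at J1
bond 1 stroke at I1
bond 2 stroke at J1
bond 3 stroke at J1

b0 stroke at J1  (source Se1 imposes e)
b1 stroke at I1  (I1 outputs flow p/I1)
b2 stroke at J1  (J1 flow already set via bond 1)
b3 stroke at J1  (J1 flow already set via bond 1)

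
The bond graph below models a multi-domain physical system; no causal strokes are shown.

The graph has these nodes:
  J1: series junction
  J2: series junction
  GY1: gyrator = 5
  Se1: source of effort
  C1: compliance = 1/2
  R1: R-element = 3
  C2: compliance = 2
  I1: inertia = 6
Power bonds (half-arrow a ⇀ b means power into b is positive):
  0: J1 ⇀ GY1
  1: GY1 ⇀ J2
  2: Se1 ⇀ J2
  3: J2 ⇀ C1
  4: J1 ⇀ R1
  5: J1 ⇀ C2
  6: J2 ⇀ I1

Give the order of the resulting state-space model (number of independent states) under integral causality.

3  (C1, C2, I1 all integral)

β2 stroke→J2  (Se1 (Se) sets effort on bond)
β3 stroke→J2  (C1 outputs effort q/C1)
β5 stroke→J1  (prefer integral on C2)
β6 stroke→I1  (prefer integral on I1)
β1 stroke→J2  (J2: bond 6 brought flow, rest push out)
β0 stroke→J1  (through GY1, causality inverts; strokes same side of GY1)
β4 stroke→R1  (only one flow-in slot at J1)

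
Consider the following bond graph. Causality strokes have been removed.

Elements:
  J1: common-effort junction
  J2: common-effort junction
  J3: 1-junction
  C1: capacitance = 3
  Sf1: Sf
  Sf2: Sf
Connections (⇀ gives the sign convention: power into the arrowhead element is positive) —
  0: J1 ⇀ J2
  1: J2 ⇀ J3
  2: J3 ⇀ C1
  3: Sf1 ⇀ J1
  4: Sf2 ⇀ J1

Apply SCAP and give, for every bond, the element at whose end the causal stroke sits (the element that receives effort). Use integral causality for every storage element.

bond 3 stroke→Sf1  (source Sf1 imposes f)
bond 4 stroke→Sf2  (Sf2 (Sf) sets flow on bond)
bond 0 stroke→J1  (closing 0-jn rule on J1)
bond 1 stroke→J2  (J2 needs exactly one e-in)
bond 2 stroke→J3  (J3: bond 1 brought flow, rest push out)

β0 |J1
β1 |J2
β2 |J3
β3 |Sf1
β4 |Sf2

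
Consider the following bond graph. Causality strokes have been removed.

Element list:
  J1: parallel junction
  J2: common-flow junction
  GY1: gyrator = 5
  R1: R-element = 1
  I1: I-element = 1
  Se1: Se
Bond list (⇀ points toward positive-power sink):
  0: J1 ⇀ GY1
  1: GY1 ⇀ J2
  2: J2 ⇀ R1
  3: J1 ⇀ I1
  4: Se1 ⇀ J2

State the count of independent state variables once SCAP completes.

b4 |J2  (Se1: effort source, stroke at far end)
b3 |I1  (I1 integral (f out))
b0 |J1  (closing 0-jn rule on J1)
b1 |J2  (GY GY1: same side as bond 0)
b2 |R1  (J2: last free bond brings flow in)

1  (I1 all integral)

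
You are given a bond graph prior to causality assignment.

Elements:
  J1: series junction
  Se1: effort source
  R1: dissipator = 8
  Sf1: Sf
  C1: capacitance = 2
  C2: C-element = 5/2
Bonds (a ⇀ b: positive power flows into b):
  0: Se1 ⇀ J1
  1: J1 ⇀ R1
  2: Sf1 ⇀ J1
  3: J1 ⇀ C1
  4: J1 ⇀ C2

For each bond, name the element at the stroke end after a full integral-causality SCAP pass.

#0 stroke at J1  (Se1 (Se) sets effort on bond)
#2 stroke at Sf1  (Sf1 fixes flow; stroke at Sf1)
#1 stroke at J1  (1-jn J1 has f-setter on 2)
#3 stroke at J1  (1-jn J1 has f-setter on 2)
#4 stroke at J1  (1-jn J1 has f-setter on 2)

#0 |J1
#1 |J1
#2 |Sf1
#3 |J1
#4 |J1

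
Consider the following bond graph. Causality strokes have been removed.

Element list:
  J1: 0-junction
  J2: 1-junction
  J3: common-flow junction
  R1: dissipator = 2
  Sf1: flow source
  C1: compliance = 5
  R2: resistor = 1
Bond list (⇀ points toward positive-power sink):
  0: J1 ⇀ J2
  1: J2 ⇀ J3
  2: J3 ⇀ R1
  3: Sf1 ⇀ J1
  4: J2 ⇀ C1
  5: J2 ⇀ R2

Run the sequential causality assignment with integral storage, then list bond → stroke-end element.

#0 stroke→J1
#1 stroke→J2
#2 stroke→J3
#3 stroke→Sf1
#4 stroke→J2
#5 stroke→J2

b3 →Sf1  (Sf1: flow source, stroke at near end)
b0 →J1  (only one effort-in slot at J1)
b1 →J2  (1-jn J2 has f-setter on 0)
b4 →J2  (common-f at J2 fixed by 0)
b5 →J2  (J2 flow already set via bond 0)
b2 →J3  (J3: bond 1 brought flow, rest push out)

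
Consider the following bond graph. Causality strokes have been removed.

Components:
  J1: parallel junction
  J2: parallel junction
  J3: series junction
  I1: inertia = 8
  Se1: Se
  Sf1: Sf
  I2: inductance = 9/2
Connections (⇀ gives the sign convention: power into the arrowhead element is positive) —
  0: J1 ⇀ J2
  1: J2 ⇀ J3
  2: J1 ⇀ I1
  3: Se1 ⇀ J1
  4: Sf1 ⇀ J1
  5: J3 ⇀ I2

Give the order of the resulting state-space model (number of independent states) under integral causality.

2  (I1, I2 all integral)

bond 3 stroke at J1  (Se1 (Se) sets effort on bond)
bond 4 stroke at Sf1  (source Sf1 imposes f)
bond 0 stroke at J2  (0-jn J1 has e-setter on 3)
bond 2 stroke at I1  (common-e at J1 fixed by 3)
bond 1 stroke at J3  (common-e at J2 fixed by 0)
bond 5 stroke at I2  (J3: last free bond brings flow in)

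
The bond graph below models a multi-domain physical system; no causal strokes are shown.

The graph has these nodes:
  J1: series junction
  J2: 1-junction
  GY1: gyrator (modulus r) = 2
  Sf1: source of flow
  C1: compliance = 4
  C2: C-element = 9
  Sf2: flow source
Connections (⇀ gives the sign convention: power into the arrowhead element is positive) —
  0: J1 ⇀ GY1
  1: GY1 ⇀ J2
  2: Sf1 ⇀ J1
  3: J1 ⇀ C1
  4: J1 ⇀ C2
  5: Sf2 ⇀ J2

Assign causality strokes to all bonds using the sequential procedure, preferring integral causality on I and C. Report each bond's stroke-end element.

bond 2 stroke at Sf1  (Sf1 (Sf) sets flow on bond)
bond 5 stroke at Sf2  (Sf2 fixes flow; stroke at Sf2)
bond 0 stroke at J1  (common-f at J1 fixed by 2)
bond 3 stroke at J1  (common-f at J1 fixed by 2)
bond 4 stroke at J1  (J1 flow already set via bond 2)
bond 1 stroke at J2  (J2 flow already set via bond 5)

bond 0 |J1
bond 1 |J2
bond 2 |Sf1
bond 3 |J1
bond 4 |J1
bond 5 |Sf2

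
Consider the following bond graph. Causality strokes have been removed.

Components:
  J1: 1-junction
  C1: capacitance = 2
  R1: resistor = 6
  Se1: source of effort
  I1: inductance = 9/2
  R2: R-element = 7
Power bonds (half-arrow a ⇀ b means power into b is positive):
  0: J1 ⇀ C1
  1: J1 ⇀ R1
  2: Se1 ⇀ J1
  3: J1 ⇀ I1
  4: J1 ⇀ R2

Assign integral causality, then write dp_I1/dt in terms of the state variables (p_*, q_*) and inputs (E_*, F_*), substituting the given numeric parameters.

bond 2 →J1  (Se1: effort source, stroke at far end)
bond 0 →J1  (C1: C, integral causality)
bond 3 →I1  (I1: I, integral causality)
bond 1 →J1  (J1 flow already set via bond 3)
bond 4 →J1  (J1 flow already set via bond 3)

dp_I1/dt = E_Se1 - 26*p_I1/9 - q_C1/2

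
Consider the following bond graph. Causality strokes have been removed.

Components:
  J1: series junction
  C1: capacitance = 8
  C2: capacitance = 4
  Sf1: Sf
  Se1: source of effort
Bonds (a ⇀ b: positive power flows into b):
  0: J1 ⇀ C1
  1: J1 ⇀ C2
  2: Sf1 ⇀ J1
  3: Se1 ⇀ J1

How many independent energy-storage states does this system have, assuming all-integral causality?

β2 →Sf1  (Sf1 (Sf) sets flow on bond)
β3 →J1  (Se1 (Se) sets effort on bond)
β0 →J1  (J1: bond 2 brought flow, rest push out)
β1 →J1  (1-jn J1 has f-setter on 2)

2  (C1, C2 all integral)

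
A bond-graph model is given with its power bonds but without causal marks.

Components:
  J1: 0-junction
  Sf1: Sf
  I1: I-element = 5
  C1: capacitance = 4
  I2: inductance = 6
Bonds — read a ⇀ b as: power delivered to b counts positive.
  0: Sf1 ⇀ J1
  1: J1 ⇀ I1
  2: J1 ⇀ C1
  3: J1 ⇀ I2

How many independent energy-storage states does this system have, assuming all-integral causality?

β0 stroke at Sf1  (Sf1: flow source, stroke at near end)
β1 stroke at I1  (I1 outputs flow p/I1)
β2 stroke at J1  (C1 integral (e out))
β3 stroke at I2  (0-jn J1 has e-setter on 2)

3  (C1, I1, I2 all integral)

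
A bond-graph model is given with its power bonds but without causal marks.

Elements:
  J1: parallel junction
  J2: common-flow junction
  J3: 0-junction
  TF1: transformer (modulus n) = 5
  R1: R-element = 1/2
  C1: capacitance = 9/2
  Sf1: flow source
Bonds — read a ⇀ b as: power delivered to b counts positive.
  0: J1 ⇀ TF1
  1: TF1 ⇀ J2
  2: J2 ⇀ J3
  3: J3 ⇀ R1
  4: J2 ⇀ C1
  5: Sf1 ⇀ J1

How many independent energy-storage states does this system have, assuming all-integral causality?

#5 stroke at Sf1  (Sf1 (Sf) sets flow on bond)
#0 stroke at J1  (closing 0-jn rule on J1)
#1 stroke at TF1  (TF1 one-in-one-out from 0)
#2 stroke at J2  (J2: bond 1 brought flow, rest push out)
#4 stroke at J2  (J2: bond 1 brought flow, rest push out)
#3 stroke at J3  (J3: last free bond brings effort in)

1  (C1 all integral)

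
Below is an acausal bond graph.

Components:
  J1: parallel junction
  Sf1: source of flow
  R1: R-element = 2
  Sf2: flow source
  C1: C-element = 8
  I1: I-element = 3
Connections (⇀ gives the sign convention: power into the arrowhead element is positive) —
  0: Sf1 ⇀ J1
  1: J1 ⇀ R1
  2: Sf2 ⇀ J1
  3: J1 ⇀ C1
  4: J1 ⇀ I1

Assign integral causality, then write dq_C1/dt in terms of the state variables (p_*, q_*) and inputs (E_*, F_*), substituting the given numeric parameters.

β0 stroke→Sf1  (Sf1 (Sf) sets flow on bond)
β2 stroke→Sf2  (Sf2 (Sf) sets flow on bond)
β3 stroke→J1  (C1 outputs effort q/C1)
β1 stroke→R1  (J1 effort already set via bond 3)
β4 stroke→I1  (J1: bond 3 brought effort, rest push out)

dq_C1/dt = F_Sf1 + F_Sf2 - p_I1/3 - q_C1/16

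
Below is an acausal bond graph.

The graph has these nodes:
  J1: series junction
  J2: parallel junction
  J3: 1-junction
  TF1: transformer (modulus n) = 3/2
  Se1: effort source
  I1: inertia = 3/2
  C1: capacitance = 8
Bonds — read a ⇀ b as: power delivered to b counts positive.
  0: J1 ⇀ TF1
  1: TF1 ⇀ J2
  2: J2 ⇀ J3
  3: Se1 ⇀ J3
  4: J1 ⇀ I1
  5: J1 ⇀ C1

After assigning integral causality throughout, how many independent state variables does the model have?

#3 |J3  (Se1: effort source, stroke at far end)
#2 |J2  (closing 1-jn rule on J3)
#1 |TF1  (J2: bond 2 brought effort, rest push out)
#0 |J1  (TF TF1: opposite of bond 1)
#4 |I1  (I1 integral (f out))
#5 |J1  (common-f at J1 fixed by 4)

2  (C1, I1 all integral)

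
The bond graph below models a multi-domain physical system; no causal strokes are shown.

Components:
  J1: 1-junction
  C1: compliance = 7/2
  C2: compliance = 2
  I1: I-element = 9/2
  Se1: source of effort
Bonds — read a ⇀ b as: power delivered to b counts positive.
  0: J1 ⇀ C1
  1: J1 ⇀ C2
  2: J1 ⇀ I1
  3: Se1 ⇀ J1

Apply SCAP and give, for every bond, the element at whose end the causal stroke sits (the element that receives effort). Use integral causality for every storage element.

β0 |J1
β1 |J1
β2 |I1
β3 |J1

bond 3 stroke→J1  (Se1 fixes effort; stroke away)
bond 0 stroke→J1  (prefer integral on C1)
bond 1 stroke→J1  (C2 integral (e out))
bond 2 stroke→I1  (J1: last free bond brings flow in)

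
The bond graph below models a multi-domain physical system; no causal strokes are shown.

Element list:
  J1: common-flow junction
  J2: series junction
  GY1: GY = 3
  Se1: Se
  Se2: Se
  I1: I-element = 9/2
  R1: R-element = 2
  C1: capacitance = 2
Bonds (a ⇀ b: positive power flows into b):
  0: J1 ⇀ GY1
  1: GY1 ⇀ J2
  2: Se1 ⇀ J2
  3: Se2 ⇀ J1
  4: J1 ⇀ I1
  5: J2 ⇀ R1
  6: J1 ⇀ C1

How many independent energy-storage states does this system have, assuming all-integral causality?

#2 |J2  (Se1 fixes effort; stroke away)
#3 |J1  (Se2 fixes effort; stroke away)
#4 |I1  (prefer integral on I1)
#0 |J1  (common-f at J1 fixed by 4)
#6 |J1  (J1 flow already set via bond 4)
#1 |J2  (through GY1, causality inverts; strokes same side of GY1)
#5 |R1  (J2 needs exactly one f-in)

2  (C1, I1 all integral)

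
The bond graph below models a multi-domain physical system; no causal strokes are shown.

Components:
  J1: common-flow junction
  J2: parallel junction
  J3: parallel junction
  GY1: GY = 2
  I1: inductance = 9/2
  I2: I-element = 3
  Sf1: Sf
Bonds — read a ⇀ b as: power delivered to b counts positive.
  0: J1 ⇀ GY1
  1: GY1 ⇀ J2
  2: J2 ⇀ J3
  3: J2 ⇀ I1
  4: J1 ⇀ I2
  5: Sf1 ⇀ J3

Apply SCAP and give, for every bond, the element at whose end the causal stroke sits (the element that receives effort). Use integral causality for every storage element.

β5 stroke at Sf1  (Sf1 (Sf) sets flow on bond)
β2 stroke at J3  (J3 needs exactly one e-in)
β3 stroke at I1  (I1 integral (f out))
β1 stroke at J2  (J2: last free bond brings effort in)
β0 stroke at J1  (GY1: gyrator matches bond 1)
β4 stroke at I2  (closing 1-jn rule on J1)

bond 0 stroke at J1
bond 1 stroke at J2
bond 2 stroke at J3
bond 3 stroke at I1
bond 4 stroke at I2
bond 5 stroke at Sf1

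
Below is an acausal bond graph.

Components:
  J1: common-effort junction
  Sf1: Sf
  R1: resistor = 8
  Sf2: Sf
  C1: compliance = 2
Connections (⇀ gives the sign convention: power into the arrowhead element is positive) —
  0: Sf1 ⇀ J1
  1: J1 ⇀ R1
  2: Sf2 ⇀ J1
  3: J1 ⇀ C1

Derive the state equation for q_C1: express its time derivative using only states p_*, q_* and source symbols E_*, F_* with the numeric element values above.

β0 stroke at Sf1  (Sf1 fixes flow; stroke at Sf1)
β2 stroke at Sf2  (Sf2: flow source, stroke at near end)
β3 stroke at J1  (C1 integral (e out))
β1 stroke at R1  (common-e at J1 fixed by 3)

dq_C1/dt = F_Sf1 + F_Sf2 - q_C1/16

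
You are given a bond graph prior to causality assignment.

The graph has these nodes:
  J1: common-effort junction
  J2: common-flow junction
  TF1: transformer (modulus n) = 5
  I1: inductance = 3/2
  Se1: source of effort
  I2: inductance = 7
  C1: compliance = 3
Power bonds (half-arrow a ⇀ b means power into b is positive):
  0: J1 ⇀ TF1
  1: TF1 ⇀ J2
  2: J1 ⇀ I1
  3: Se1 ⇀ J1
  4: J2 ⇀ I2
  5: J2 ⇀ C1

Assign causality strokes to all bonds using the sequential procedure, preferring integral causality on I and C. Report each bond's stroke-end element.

b3 stroke at J1  (source Se1 imposes e)
b0 stroke at TF1  (common-e at J1 fixed by 3)
b2 stroke at I1  (J1 effort already set via bond 3)
b1 stroke at J2  (TF TF1: opposite of bond 0)
b4 stroke at I2  (I2 outputs flow p/I2)
b5 stroke at J2  (J2: bond 4 brought flow, rest push out)

β0 stroke at TF1
β1 stroke at J2
β2 stroke at I1
β3 stroke at J1
β4 stroke at I2
β5 stroke at J2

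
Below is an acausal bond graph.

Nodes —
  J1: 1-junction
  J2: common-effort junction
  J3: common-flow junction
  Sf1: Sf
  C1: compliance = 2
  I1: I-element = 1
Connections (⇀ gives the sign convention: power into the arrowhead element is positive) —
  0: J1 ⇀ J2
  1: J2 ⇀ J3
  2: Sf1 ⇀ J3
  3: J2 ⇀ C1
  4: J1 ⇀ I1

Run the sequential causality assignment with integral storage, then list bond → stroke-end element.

#0 stroke at J1
#1 stroke at J3
#2 stroke at Sf1
#3 stroke at J2
#4 stroke at I1

bond 2 stroke→Sf1  (Sf1 (Sf) sets flow on bond)
bond 1 stroke→J3  (1-jn J3 has f-setter on 2)
bond 3 stroke→J2  (C1 outputs effort q/C1)
bond 0 stroke→J1  (common-e at J2 fixed by 3)
bond 4 stroke→I1  (J1: last free bond brings flow in)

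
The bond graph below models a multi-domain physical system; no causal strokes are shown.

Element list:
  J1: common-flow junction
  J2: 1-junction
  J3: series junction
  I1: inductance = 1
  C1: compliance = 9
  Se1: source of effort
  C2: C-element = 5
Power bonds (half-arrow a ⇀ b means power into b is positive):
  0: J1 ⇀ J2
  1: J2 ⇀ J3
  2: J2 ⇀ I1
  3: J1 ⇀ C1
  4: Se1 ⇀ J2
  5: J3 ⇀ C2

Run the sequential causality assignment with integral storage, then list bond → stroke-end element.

#0 stroke→J2
#1 stroke→J2
#2 stroke→I1
#3 stroke→J1
#4 stroke→J2
#5 stroke→J3

b4 →J2  (Se1 fixes effort; stroke away)
b2 →I1  (I1 outputs flow p/I1)
b0 →J2  (J2 flow already set via bond 2)
b1 →J2  (J2: bond 2 brought flow, rest push out)
b5 →J3  (1-jn J3 has f-setter on 1)
b3 →J1  (J1: bond 0 brought flow, rest push out)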